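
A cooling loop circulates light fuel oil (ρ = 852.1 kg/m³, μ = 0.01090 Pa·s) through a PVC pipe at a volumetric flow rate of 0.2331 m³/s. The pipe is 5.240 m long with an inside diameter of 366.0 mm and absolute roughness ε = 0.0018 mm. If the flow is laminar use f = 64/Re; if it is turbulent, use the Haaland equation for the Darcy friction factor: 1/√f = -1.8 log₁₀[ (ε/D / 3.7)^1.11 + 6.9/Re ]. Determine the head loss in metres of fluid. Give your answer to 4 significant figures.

Cross-sectional area A = πD²/4 = π(0.366)²/4 = 0.1052 m²; mean velocity V = Q/A = 0.2331/0.1052 = 2.216 m/s.
Reynolds number Re = ρVD/μ = 852.1 · 2.216 · 0.366 / 0.0109 = 6.339e+04.
Re > 4000 → turbulent. Relative roughness ε/D = 1.8e-06/0.366 = 4.92e-06. Haaland: 1/√f = -1.8 log₁₀[(4.92e-06/3.7)^1.11 + 6.9/6.339e+04] = -1.8 log₁₀[3e-07 + 0.000109] = 7.132, so f = 0.01966.
Darcy-Weisbach: ΔP = f(L/D)(ρV²/2) = 0.01966·(5.24/0.366)·(852.1·2.216²/2) = 0.01966·14.32·2091 = 588.7 Pa.
Head loss h_f = ΔP/(ρg) = 588.7/(852.1·9.81) = 0.07043 m.

h_f ≈ 0.07043 m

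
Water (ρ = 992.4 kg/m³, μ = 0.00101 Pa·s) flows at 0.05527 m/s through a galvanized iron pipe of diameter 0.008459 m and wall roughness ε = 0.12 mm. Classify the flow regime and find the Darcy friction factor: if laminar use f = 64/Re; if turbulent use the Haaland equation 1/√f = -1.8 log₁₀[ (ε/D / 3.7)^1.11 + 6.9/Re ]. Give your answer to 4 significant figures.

f ≈ 0.1393

Re = ρVD/μ = 992.4·0.05527·0.008459/0.00101 = 459.4.
Re < 2300 → laminar, so f = 64/Re = 0.1393 (roughness is irrelevant in laminar flow).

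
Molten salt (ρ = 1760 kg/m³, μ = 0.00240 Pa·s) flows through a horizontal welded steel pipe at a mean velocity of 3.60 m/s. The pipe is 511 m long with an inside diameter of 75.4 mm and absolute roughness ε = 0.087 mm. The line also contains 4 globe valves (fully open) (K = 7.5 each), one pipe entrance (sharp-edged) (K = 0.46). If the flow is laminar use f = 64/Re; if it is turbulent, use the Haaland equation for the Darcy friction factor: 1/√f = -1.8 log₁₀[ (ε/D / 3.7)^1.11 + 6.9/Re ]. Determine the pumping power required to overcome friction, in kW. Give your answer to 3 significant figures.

P ≈ 32.3 kW

Reynolds number Re = ρVD/μ = 1760 · 3.6 · 0.0754 / 0.0024 = 1.991e+05.
Re > 4000 → turbulent. Relative roughness ε/D = 8.7e-05/0.0754 = 0.00115. Haaland: 1/√f = -1.8 log₁₀[(0.00115/3.7)^1.11 + 6.9/1.991e+05] = -1.8 log₁₀[0.000128 + 3.47e-05] = 6.818, so f = 0.02151.
Total minor-loss coefficient ΣK = 4·7.5 + 1·0.46 = 30.5.
ΔP = [f·L/D + ΣK]·(ρV²/2) = [0.02151·511/0.0754 + 30.5]·(1760·3.6²/2) = [145.8 + 30.5]·1.14e+04 = 2.01e+06 Pa.
Q = V·A = 3.6·0.004465 = 0.01607 m³/s.
Pumping power P = QΔP = 0.01607·2.01e+06 = 32310 W = 32.3 kW.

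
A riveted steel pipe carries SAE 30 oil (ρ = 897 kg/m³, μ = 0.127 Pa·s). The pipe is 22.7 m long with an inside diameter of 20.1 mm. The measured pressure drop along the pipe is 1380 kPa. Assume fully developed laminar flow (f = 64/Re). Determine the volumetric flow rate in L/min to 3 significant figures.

For laminar flow, f = 64/Re with Re = ρVD/μ, so Darcy-Weisbach reduces to ΔP = 32μLV/D². Solving for V: V = ΔP·D²/(32μL) = 1.38e+06·(0.0201)²/(32·0.127·22.7) = 6.044 m/s.
Check: Re = ρVD/μ = 897·6.044·0.0201/0.127 = 858 < 2300, so the laminar assumption holds.
Q = V·A = 6.044·(π/4·0.0201²) = 0.001918 m³/s = 115 L/min.

Q ≈ 115 L/min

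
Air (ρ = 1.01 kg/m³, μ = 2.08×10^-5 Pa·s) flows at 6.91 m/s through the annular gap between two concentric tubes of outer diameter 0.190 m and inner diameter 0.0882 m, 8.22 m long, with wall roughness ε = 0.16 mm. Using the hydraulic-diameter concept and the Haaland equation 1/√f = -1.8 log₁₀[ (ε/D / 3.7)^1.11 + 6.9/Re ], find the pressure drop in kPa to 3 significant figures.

ΔP ≈ 0.0515 kPa

Hydraulic diameter D_h = 4A/P = D_o - D_i = 0.19 - 0.0882 = 0.1018 m.
Re = ρVD_h/μ = 1.01·6.91·0.1018/2.08e-05 = 3.416e+04.
ε/D_h = 0.00016/0.1018 = 0.00157; Haaland gives 1/√f = -1.8 log₁₀[0.000181+0.000202] = 6.151, so f = 0.02643.
ΔP = f(L/D_h)(ρV²/2) = 0.02643·8.22/0.1018·24.11 = 51.47 Pa.
ΔP = 0.0515 kPa.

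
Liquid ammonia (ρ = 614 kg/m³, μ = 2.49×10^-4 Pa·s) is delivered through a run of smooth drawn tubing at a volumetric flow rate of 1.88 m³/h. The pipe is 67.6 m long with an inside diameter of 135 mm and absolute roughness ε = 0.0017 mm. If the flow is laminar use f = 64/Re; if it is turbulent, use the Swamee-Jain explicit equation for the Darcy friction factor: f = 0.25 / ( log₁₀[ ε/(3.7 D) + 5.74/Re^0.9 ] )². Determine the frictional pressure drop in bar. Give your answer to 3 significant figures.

ΔP ≈ 6.02×10^-5 bar

Q = 1.88 m³/h = 1.88/3600 = 0.0005222 m³/s.
Cross-sectional area A = πD²/4 = π(0.135)²/4 = 0.01431 m²; mean velocity V = Q/A = 0.0005222/0.01431 = 0.03648 m/s.
Reynolds number Re = ρVD/μ = 614 · 0.03648 · 0.135 / 0.000249 = 1.215e+04.
Re > 4000 → turbulent. Relative roughness ε/D = 1.7e-06/0.135 = 1.26e-05. Swamee-Jain: f = 0.25/(log₁₀[1.26e-05/3.7 + 5.74/1.215e+04^0.9])² = 0.25/(log₁₀[3.4e-06 + 0.00121])² = 0.25/(-2.916)² = 0.0294.
Darcy-Weisbach: ΔP = f(L/D)(ρV²/2) = 0.0294·(67.6/0.135)·(614·0.03648²/2) = 0.0294·500.7·0.4086 = 6.017 Pa.
ΔP = 6.017 Pa = 6.02×10^-5 bar.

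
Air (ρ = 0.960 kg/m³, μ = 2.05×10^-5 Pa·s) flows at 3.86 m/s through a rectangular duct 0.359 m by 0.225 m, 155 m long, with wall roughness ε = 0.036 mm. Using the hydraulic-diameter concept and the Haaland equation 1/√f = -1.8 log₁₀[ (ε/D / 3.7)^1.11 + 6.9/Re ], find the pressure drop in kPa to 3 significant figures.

Hydraulic diameter D_h = 4A/P = 4·(0.359·0.225)/(2·(0.359+0.225)) = 0.3231/1.168 = 0.2766 m.
Re = ρVD_h/μ = 0.96·3.86·0.2766/2.05e-05 = 5e+04.
ε/D_h = 3.6e-05/0.2766 = 0.00013; Haaland gives 1/√f = -1.8 log₁₀[1.14e-05+0.000138] = 6.886, so f = 0.02109.
ΔP = f(L/D_h)(ρV²/2) = 0.02109·155/0.2766·7.152 = 84.5 Pa.
ΔP = 0.0845 kPa.

ΔP ≈ 0.0845 kPa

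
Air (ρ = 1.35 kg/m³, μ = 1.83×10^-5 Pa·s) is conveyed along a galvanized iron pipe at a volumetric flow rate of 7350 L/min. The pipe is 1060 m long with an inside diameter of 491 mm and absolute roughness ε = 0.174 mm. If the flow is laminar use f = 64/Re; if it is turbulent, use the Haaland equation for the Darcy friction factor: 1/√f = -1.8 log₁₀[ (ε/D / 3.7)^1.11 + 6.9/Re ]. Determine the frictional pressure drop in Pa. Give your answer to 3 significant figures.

Q = 7350 L/min = 7350/60000 = 0.1225 m³/s.
Cross-sectional area A = πD²/4 = π(0.491)²/4 = 0.1893 m²; mean velocity V = Q/A = 0.1225/0.1893 = 0.647 m/s.
Reynolds number Re = ρVD/μ = 1.35 · 0.647 · 0.491 / 1.83e-05 = 2.343e+04.
Re > 4000 → turbulent. Relative roughness ε/D = 0.000174/0.491 = 0.000354. Haaland: 1/√f = -1.8 log₁₀[(0.000354/3.7)^1.11 + 6.9/2.343e+04] = -1.8 log₁₀[3.46e-05 + 0.000294] = 6.269, so f = 0.02545.
Darcy-Weisbach: ΔP = f(L/D)(ρV²/2) = 0.02545·(1060/0.491)·(1.35·0.647²/2) = 0.02545·2159·0.2825 = 15.52 Pa.

ΔP ≈ 15.5 Pa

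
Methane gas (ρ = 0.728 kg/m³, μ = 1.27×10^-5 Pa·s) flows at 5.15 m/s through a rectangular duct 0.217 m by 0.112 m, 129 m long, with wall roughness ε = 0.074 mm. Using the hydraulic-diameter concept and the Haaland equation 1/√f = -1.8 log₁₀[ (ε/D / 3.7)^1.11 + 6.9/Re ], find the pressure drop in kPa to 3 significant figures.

Hydraulic diameter D_h = 4A/P = 4·(0.217·0.112)/(2·(0.217+0.112)) = 0.09722/0.658 = 0.1477 m.
Re = ρVD_h/μ = 0.728·5.15·0.1477/1.27e-05 = 4.362e+04.
ε/D_h = 7.4e-05/0.1477 = 0.000501; Haaland gives 1/√f = -1.8 log₁₀[5.08e-05+0.000158] = 6.624, so f = 0.02279.
ΔP = f(L/D_h)(ρV²/2) = 0.02279·129/0.1477·9.654 = 192.1 Pa.
ΔP = 0.192 kPa.

ΔP ≈ 0.192 kPa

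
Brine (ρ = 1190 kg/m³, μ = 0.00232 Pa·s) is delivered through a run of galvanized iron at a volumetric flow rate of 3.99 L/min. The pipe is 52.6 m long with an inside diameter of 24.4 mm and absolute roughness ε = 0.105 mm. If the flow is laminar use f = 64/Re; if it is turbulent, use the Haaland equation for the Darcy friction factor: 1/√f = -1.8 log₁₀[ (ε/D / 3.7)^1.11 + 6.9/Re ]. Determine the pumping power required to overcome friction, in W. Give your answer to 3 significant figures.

Q = 3.99 L/min = 3.99/60000 = 6.65e-05 m³/s.
Cross-sectional area A = πD²/4 = π(0.0244)²/4 = 0.0004676 m²; mean velocity V = Q/A = 6.65e-05/0.0004676 = 0.1422 m/s.
Reynolds number Re = ρVD/μ = 1190 · 0.1422 · 0.0244 / 0.00232 = 1780.
Re < 2300 → laminar flow, so f = 64/Re = 64/1780 = 0.03596 (the turbulent correlation is not needed).
Darcy-Weisbach: ΔP = f(L/D)(ρV²/2) = 0.03596·(52.6/0.0244)·(1190·0.1422²/2) = 0.03596·2156·12.03 = 932.8 Pa.
Pumping power P = QΔP = 6.65e-05·932.8 = 0.06203 W = 0.0620 W.

P ≈ 0.0620 W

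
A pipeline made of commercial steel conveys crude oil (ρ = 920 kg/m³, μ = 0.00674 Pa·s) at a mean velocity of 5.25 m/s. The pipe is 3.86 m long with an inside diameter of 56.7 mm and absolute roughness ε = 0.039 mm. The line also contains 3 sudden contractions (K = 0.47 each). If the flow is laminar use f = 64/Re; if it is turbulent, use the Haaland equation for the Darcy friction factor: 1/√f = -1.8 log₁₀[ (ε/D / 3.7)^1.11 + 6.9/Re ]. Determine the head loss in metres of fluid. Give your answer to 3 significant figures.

Reynolds number Re = ρVD/μ = 920 · 5.25 · 0.0567 / 0.00674 = 4.063e+04.
Re > 4000 → turbulent. Relative roughness ε/D = 3.9e-05/0.0567 = 0.000688. Haaland: 1/√f = -1.8 log₁₀[(0.000688/3.7)^1.11 + 6.9/4.063e+04] = -1.8 log₁₀[7.23e-05 + 0.00017] = 6.509, so f = 0.0236.
Total minor-loss coefficient ΣK = 3·0.47 = 1.41.
ΔP = [f·L/D + ΣK]·(ρV²/2) = [0.0236·3.86/0.0567 + 1.41]·(920·5.25²/2) = [1.607 + 1.41]·1.268e+04 = 3.825e+04 Pa.
Head loss h_f = ΔP/(ρg) = 3.825e+04/(920·9.81) = 4.24 m.

h_f ≈ 4.24 m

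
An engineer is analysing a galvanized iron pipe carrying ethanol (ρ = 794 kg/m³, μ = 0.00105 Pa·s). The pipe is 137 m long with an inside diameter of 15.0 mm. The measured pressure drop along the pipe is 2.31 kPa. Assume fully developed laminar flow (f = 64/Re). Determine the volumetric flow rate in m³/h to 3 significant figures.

Q ≈ 0.0718 m³/h

For laminar flow, f = 64/Re with Re = ρVD/μ, so Darcy-Weisbach reduces to ΔP = 32μLV/D². Solving for V: V = ΔP·D²/(32μL) = 2310·(0.015)²/(32·0.00105·137) = 0.1129 m/s.
Check: Re = ρVD/μ = 794·0.1129·0.015/0.00105 = 1281 < 2300, so the laminar assumption holds.
Q = V·A = 0.1129·(π/4·0.015²) = 1.995e-05 m³/s = 0.0718 m³/h.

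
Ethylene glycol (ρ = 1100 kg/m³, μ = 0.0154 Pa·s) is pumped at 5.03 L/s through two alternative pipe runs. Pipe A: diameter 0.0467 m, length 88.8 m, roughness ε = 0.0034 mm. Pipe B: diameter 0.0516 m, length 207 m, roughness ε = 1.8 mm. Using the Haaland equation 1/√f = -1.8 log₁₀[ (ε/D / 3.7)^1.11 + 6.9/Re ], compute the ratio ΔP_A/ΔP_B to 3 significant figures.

ΔP_A/ΔP_B ≈ 0.343

Pipe A: V = Q/A = 0.00503/0.001713 = 2.937 m/s; Re = 9796; ε/D = 7.28e-05; Haaland → f = 0.03113; ΔP_A = f(L/D)(ρV²/2) = 2.808e+05 Pa.
Pipe B: V = Q/A = 0.00503/0.002091 = 2.405 m/s; Re = 8865; ε/D = 0.0349; Haaland → f = 0.06422; ΔP_B = f(L/D)(ρV²/2) = 8.198e+05 Pa.
ΔP_A/ΔP_B = 2.808e+05/8.198e+05 = 0.343.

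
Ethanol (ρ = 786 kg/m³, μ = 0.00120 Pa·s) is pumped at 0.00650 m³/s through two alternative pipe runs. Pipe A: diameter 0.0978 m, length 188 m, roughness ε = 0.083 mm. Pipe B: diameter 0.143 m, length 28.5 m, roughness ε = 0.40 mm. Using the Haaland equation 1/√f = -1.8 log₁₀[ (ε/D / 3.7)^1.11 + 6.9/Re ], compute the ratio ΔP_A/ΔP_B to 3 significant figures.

Pipe A: V = Q/A = 0.0065/0.007512 = 0.8653 m/s; Re = 5.543e+04; ε/D = 0.000849; Haaland → f = 0.02296; ΔP_A = f(L/D)(ρV²/2) = 1.299e+04 Pa.
Pipe B: V = Q/A = 0.0065/0.01606 = 0.4047 m/s; Re = 3.791e+04; ε/D = 0.0028; Haaland → f = 0.02869; ΔP_B = f(L/D)(ρV²/2) = 368.1 Pa.
ΔP_A/ΔP_B = 1.299e+04/368.1 = 35.3.

ΔP_A/ΔP_B ≈ 35.3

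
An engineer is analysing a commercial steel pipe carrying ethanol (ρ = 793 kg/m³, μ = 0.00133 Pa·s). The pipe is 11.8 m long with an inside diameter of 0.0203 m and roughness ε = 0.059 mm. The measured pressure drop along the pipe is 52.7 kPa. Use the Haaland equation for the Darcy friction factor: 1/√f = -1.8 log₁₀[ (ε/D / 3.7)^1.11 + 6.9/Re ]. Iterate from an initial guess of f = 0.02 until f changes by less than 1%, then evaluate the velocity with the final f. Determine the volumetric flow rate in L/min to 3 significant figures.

Rearranging Darcy-Weisbach: V = √(2·ΔP·D/(f·L·ρ)). With ε/D = 5.9e-05/0.0203 = 0.00291, iterate starting from f = 0.02:
  f = 0.02 → V = √(2·5.27e+04·0.0203/(0.02·11.8·793)) = 3.381 m/s; Re = ρVD/μ = 4.093e+04; f → 0.02871
  f = 0.02871 → V = 2.822 m/s; Re = 3.416e+04; f → 0.02919
  f = 0.02919 → V = 2.799 m/s; Re = 3.388e+04; f → 0.02921
Converged (Δf/f < 1%). With the final f = 0.02921: V = √(2·5.27e+04·0.0203/(0.02921·11.8·793)) = 2.798 m/s.
Q = V·A = 2.798·(π/4·0.0203²) = 0.0009056 m³/s = 54.3 L/min.

Q ≈ 54.3 L/min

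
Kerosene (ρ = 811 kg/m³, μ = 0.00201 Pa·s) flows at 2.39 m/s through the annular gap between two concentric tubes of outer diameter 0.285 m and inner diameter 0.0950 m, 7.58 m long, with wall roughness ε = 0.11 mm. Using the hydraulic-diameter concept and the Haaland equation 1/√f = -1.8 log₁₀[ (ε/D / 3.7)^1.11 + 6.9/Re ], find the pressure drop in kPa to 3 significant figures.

Hydraulic diameter D_h = 4A/P = D_o - D_i = 0.285 - 0.095 = 0.19 m.
Re = ρVD_h/μ = 811·2.39·0.19/0.00201 = 1.832e+05.
ε/D_h = 0.00011/0.19 = 0.000579; Haaland gives 1/√f = -1.8 log₁₀[5.97e-05+3.77e-05] = 7.221, so f = 0.01918.
ΔP = f(L/D_h)(ρV²/2) = 0.01918·7.58/0.19·2316 = 1772 Pa.
ΔP = 1.77 kPa.

ΔP ≈ 1.77 kPa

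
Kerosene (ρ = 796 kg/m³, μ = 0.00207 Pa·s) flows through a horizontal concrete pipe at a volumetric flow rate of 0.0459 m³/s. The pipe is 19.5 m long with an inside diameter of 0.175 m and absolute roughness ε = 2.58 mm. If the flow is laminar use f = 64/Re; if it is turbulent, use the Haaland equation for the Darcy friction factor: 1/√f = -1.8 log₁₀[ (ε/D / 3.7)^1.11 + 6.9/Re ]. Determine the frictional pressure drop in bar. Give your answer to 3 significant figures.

Cross-sectional area A = πD²/4 = π(0.175)²/4 = 0.02405 m²; mean velocity V = Q/A = 0.0459/0.02405 = 1.908 m/s.
Reynolds number Re = ρVD/μ = 796 · 1.908 · 0.175 / 0.00207 = 1.284e+05.
Re > 4000 → turbulent. Relative roughness ε/D = 0.00258/0.175 = 0.0147. Haaland: 1/√f = -1.8 log₁₀[(0.0147/3.7)^1.11 + 6.9/1.284e+05] = -1.8 log₁₀[0.00217 + 5.37e-05] = 4.775, so f = 0.04385.
Darcy-Weisbach: ΔP = f(L/D)(ρV²/2) = 0.04385·(19.5/0.175)·(796·1.908²/2) = 0.04385·111.4·1449 = 7082 Pa.
ΔP = 7082 Pa = 0.0708 bar.

ΔP ≈ 0.0708 bar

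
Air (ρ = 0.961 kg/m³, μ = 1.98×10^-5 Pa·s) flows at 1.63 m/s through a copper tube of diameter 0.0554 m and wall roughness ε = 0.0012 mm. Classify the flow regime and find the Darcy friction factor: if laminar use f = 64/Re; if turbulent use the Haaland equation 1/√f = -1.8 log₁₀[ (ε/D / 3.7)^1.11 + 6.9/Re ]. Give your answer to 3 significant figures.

Re = ρVD/μ = 0.961·1.63·0.0554/1.98e-05 = 4383.
Re > 4000 → turbulent. ε/D = 1.2e-06/0.0554 = 2.17e-05; Haaland: 1/√f = -1.8 log₁₀[1.56e-06 + 0.00157] = 5.044, so f = 0.0393.

f ≈ 0.0393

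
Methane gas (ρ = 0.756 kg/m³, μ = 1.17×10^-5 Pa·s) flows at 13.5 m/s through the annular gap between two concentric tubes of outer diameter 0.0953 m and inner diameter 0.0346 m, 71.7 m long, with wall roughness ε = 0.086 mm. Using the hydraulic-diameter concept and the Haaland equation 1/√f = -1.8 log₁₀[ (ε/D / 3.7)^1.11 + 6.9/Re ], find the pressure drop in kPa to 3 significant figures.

Hydraulic diameter D_h = 4A/P = D_o - D_i = 0.0953 - 0.0346 = 0.0607 m.
Re = ρVD_h/μ = 0.756·13.5·0.0607/1.17e-05 = 5.295e+04.
ε/D_h = 8.6e-05/0.0607 = 0.00142; Haaland gives 1/√f = -1.8 log₁₀[0.000161+0.00013] = 6.364, so f = 0.02469.
ΔP = f(L/D_h)(ρV²/2) = 0.02469·71.7/0.0607·68.89 = 2009 Pa.
ΔP = 2.01 kPa.

ΔP ≈ 2.01 kPa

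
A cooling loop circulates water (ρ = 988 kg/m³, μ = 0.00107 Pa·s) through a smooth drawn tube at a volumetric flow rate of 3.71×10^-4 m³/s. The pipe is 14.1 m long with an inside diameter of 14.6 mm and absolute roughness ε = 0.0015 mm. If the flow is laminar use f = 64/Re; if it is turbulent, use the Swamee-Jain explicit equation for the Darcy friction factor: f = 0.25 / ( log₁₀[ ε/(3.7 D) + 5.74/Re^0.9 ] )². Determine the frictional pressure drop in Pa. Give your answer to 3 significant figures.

ΔP ≈ 55600 Pa

Cross-sectional area A = πD²/4 = π(0.0146)²/4 = 0.0001674 m²; mean velocity V = Q/A = 0.000371/0.0001674 = 2.216 m/s.
Reynolds number Re = ρVD/μ = 988 · 2.216 · 0.0146 / 0.00107 = 2.987e+04.
Re > 4000 → turbulent. Relative roughness ε/D = 1.5e-06/0.0146 = 0.000103. Swamee-Jain: f = 0.25/(log₁₀[0.000103/3.7 + 5.74/2.987e+04^0.9])² = 0.25/(log₁₀[2.78e-05 + 0.000538])² = 0.25/(-3.247)² = 0.02371.
Darcy-Weisbach: ΔP = f(L/D)(ρV²/2) = 0.02371·(14.1/0.0146)·(988·2.216²/2) = 0.02371·965.8·2426 = 5.555e+04 Pa.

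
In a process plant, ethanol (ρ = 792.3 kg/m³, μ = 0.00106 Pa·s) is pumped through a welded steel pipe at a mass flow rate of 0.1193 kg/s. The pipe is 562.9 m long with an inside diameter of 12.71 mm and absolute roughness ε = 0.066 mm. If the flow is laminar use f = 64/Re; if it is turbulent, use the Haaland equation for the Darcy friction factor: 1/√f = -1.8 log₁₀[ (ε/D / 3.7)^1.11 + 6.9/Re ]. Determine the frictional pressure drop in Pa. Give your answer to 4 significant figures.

ΔP ≈ 914200 Pa

A = πD²/4 = π(0.01271)²/4 = 0.0001269 m²; mean velocity V = ṁ/(ρA) = 0.1193/(792.3 · 0.0001269) = 1.187 m/s.
Reynolds number Re = ρVD/μ = 792.3 · 1.187 · 0.01271 / 0.00106 = 1.127e+04.
Re > 4000 → turbulent. Relative roughness ε/D = 6.6e-05/0.01271 = 0.00519. Haaland: 1/√f = -1.8 log₁₀[(0.00519/3.7)^1.11 + 6.9/1.127e+04] = -1.8 log₁₀[0.000681 + 0.000612] = 5.199, so f = 0.037.
Darcy-Weisbach: ΔP = f(L/D)(ρV²/2) = 0.037·(562.9/0.01271)·(792.3·1.187²/2) = 0.037·4.429e+04·558 = 9.142e+05 Pa.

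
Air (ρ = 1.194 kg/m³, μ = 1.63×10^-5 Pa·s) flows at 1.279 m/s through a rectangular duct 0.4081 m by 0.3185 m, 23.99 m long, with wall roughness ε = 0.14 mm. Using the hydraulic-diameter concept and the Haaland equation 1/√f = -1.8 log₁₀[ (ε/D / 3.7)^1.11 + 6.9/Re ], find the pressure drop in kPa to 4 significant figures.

ΔP ≈ 0.001549 kPa

Hydraulic diameter D_h = 4A/P = 4·(0.4081·0.3185)/(2·(0.4081+0.3185)) = 0.5199/1.453 = 0.3578 m.
Re = ρVD_h/μ = 1.194·1.279·0.3578/1.63e-05 = 3.352e+04.
ε/D_h = 0.00014/0.3578 = 0.000391; Haaland gives 1/√f = -1.8 log₁₀[3.86e-05+0.000206] = 6.501, so f = 0.02366.
ΔP = f(L/D_h)(ρV²/2) = 0.02366·23.99/0.3578·0.9766 = 1.549 Pa.
ΔP = 0.001549 kPa.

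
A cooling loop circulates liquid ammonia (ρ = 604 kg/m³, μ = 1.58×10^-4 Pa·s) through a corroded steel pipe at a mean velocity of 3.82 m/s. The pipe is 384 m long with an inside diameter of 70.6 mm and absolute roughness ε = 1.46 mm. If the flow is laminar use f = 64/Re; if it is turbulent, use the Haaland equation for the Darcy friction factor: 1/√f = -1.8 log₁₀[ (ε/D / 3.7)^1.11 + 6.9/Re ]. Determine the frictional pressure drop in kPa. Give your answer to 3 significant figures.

ΔP ≈ 1180 kPa

Reynolds number Re = ρVD/μ = 604 · 3.82 · 0.0706 / 0.000158 = 1.031e+06.
Re > 4000 → turbulent. Relative roughness ε/D = 0.00146/0.0706 = 0.0207. Haaland: 1/√f = -1.8 log₁₀[(0.0207/3.7)^1.11 + 6.9/1.031e+06] = -1.8 log₁₀[0.00316 + 6.69e-06] = 4.499, so f = 0.0494.
Darcy-Weisbach: ΔP = f(L/D)(ρV²/2) = 0.0494·(384/0.0706)·(604·3.82²/2) = 0.0494·5439·4407 = 1.184e+06 Pa.
ΔP = 1.184e+06 Pa = 1180 kPa.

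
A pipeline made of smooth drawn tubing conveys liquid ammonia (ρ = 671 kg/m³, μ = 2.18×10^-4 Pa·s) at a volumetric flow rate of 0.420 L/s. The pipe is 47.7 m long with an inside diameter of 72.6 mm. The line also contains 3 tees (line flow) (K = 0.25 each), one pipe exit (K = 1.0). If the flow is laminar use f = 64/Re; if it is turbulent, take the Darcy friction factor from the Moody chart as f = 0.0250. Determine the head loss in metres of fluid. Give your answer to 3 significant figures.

Q = 0.420 L/s = 0.420/1000 = 0.00042 m³/s.
Cross-sectional area A = πD²/4 = π(0.0726)²/4 = 0.00414 m²; mean velocity V = Q/A = 0.00042/0.00414 = 0.1015 m/s.
Reynolds number Re = ρVD/μ = 671 · 0.1015 · 0.0726 / 0.000218 = 2.267e+04.
Re > 4000 → turbulent; use the Moody-chart value f = 0.0250.
Total minor-loss coefficient ΣK = 3·0.25 + 1·1 = 1.75.
ΔP = [f·L/D + ΣK]·(ρV²/2) = [0.025·47.7/0.0726 + 1.75]·(671·0.1015²/2) = [16.43 + 1.75]·3.454 = 62.77 Pa.
Head loss h_f = ΔP/(ρg) = 62.77/(671·9.81) = 0.00954 m.

h_f ≈ 0.00954 m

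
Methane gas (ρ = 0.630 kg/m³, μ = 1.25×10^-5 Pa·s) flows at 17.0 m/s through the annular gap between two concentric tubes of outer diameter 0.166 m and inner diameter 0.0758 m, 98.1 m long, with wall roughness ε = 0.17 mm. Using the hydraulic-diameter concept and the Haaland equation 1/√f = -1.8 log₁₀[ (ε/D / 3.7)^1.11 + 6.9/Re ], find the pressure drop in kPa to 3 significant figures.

ΔP ≈ 2.48 kPa

Hydraulic diameter D_h = 4A/P = D_o - D_i = 0.166 - 0.0758 = 0.0902 m.
Re = ρVD_h/μ = 0.63·17·0.0902/1.25e-05 = 7.728e+04.
ε/D_h = 0.00017/0.0902 = 0.00188; Haaland gives 1/√f = -1.8 log₁₀[0.000221+8.93e-05] = 6.314, so f = 0.02508.
ΔP = f(L/D_h)(ρV²/2) = 0.02508·98.1/0.0902·91.04 = 2483 Pa.
ΔP = 2.48 kPa.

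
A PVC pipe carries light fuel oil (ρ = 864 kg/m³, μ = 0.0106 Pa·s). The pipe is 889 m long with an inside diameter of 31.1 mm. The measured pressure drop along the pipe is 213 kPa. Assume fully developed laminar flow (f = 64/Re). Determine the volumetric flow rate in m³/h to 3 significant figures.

Q ≈ 1.87 m³/h

For laminar flow, f = 64/Re with Re = ρVD/μ, so Darcy-Weisbach reduces to ΔP = 32μLV/D². Solving for V: V = ΔP·D²/(32μL) = 2.13e+05·(0.0311)²/(32·0.0106·889) = 0.6832 m/s.
Check: Re = ρVD/μ = 864·0.6832·0.0311/0.0106 = 1732 < 2300, so the laminar assumption holds.
Q = V·A = 0.6832·(π/4·0.0311²) = 0.000519 m³/s = 1.87 m³/h.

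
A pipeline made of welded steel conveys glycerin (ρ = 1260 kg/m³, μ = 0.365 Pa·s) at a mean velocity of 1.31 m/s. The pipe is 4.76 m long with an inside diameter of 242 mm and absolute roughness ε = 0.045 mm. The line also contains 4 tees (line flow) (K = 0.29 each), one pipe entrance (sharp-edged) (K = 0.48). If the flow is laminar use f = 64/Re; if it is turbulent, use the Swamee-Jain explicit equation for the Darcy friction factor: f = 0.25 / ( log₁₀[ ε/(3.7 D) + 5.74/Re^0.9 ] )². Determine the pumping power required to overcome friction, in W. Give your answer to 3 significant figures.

P ≈ 182 W

Reynolds number Re = ρVD/μ = 1260 · 1.31 · 0.242 / 0.365 = 1094.
Re < 2300 → laminar flow, so f = 64/Re = 64/1094 = 0.05848 (the turbulent correlation is not needed).
Total minor-loss coefficient ΣK = 4·0.29 + 1·0.48 = 1.64.
ΔP = [f·L/D + ΣK]·(ρV²/2) = [0.05848·4.76/0.242 + 1.64]·(1260·1.31²/2) = [1.15 + 1.64]·1081 = 3017 Pa.
Q = V·A = 1.31·0.046 = 0.06025 m³/s.
Pumping power P = QΔP = 0.06025·3017 = 181.8 W = 182 W.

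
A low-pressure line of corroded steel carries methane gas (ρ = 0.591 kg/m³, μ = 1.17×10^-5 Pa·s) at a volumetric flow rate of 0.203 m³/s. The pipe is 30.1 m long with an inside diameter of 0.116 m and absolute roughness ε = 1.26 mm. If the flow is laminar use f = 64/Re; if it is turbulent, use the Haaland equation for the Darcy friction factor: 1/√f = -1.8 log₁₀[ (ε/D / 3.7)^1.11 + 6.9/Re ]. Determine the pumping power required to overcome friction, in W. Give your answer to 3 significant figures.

P ≈ 227 W

Cross-sectional area A = πD²/4 = π(0.116)²/4 = 0.01057 m²; mean velocity V = Q/A = 0.203/0.01057 = 19.21 m/s.
Reynolds number Re = ρVD/μ = 0.591 · 19.21 · 0.116 / 1.17e-05 = 1.126e+05.
Re > 4000 → turbulent. Relative roughness ε/D = 0.00126/0.116 = 0.0109. Haaland: 1/√f = -1.8 log₁₀[(0.0109/3.7)^1.11 + 6.9/1.126e+05] = -1.8 log₁₀[0.00155 + 6.13e-05] = 5.029, so f = 0.03954.
Darcy-Weisbach: ΔP = f(L/D)(ρV²/2) = 0.03954·(30.1/0.116)·(0.591·19.21²/2) = 0.03954·259.5·109 = 1119 Pa.
Pumping power P = QΔP = 0.203·1119 = 227.1 W = 227 W.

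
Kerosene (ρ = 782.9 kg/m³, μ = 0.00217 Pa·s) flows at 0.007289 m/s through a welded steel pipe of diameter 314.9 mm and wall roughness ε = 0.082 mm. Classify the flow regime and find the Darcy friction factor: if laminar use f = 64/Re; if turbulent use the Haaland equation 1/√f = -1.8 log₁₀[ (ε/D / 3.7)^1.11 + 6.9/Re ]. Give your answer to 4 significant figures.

f ≈ 0.07728

Re = ρVD/μ = 782.9·0.007289·0.3149/0.00217 = 828.1.
Re < 2300 → laminar, so f = 64/Re = 0.07728 (roughness is irrelevant in laminar flow).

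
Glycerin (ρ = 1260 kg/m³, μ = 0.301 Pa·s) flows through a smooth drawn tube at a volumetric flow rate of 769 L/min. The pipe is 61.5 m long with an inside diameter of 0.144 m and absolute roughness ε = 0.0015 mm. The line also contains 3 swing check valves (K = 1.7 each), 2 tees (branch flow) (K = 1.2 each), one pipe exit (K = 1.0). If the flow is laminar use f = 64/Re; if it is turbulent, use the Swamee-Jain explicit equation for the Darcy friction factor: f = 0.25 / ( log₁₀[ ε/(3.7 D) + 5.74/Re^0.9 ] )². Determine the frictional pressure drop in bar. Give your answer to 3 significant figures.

Q = 769 L/min = 769/60000 = 0.01282 m³/s.
Cross-sectional area A = πD²/4 = π(0.144)²/4 = 0.01629 m²; mean velocity V = Q/A = 0.01282/0.01629 = 0.787 m/s.
Reynolds number Re = ρVD/μ = 1260 · 0.787 · 0.144 / 0.301 = 474.4.
Re < 2300 → laminar flow, so f = 64/Re = 64/474.4 = 0.1349 (the turbulent correlation is not needed).
Total minor-loss coefficient ΣK = 3·1.7 + 2·1.2 + 1·1 = 8.5.
ΔP = [f·L/D + ΣK]·(ρV²/2) = [0.1349·61.5/0.144 + 8.5]·(1260·0.787²/2) = [57.62 + 8.5]·390.2 = 2.58e+04 Pa.
ΔP = 2.58e+04 Pa = 0.258 bar.

ΔP ≈ 0.258 bar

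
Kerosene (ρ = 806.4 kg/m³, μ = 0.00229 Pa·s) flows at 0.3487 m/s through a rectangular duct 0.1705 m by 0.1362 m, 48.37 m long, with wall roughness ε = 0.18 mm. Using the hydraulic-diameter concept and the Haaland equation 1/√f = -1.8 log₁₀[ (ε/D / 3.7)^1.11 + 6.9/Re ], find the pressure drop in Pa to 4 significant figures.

ΔP ≈ 444.4 Pa

Hydraulic diameter D_h = 4A/P = 4·(0.1705·0.1362)/(2·(0.1705+0.1362)) = 0.09289/0.6134 = 0.1514 m.
Re = ρVD_h/μ = 806.4·0.3487·0.1514/0.00229 = 1.859e+04.
ε/D_h = 0.00018/0.1514 = 0.00119; Haaland gives 1/√f = -1.8 log₁₀[0.000133+0.000371] = 5.936, so f = 0.02838.
ΔP = f(L/D_h)(ρV²/2) = 0.02838·48.37/0.1514·49.03 = 444.4 Pa.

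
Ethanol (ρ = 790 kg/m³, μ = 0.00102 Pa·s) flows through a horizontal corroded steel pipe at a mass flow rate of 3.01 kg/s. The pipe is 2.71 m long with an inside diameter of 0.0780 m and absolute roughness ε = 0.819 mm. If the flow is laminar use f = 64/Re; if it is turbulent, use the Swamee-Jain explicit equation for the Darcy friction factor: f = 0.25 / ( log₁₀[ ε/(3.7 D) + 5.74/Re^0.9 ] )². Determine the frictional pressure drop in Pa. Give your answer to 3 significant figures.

ΔP ≈ 350 Pa

A = πD²/4 = π(0.078)²/4 = 0.004778 m²; mean velocity V = ṁ/(ρA) = 3.01/(790 · 0.004778) = 0.7974 m/s.
Reynolds number Re = ρVD/μ = 790 · 0.7974 · 0.078 / 0.00102 = 4.817e+04.
Re > 4000 → turbulent. Relative roughness ε/D = 0.000819/0.078 = 0.0105. Swamee-Jain: f = 0.25/(log₁₀[0.0105/3.7 + 5.74/4.817e+04^0.9])² = 0.25/(log₁₀[0.00284 + 0.00035])² = 0.25/(-2.496)² = 0.04011.
Darcy-Weisbach: ΔP = f(L/D)(ρV²/2) = 0.04011·(2.71/0.078)·(790·0.7974²/2) = 0.04011·34.74·251.1 = 350 Pa.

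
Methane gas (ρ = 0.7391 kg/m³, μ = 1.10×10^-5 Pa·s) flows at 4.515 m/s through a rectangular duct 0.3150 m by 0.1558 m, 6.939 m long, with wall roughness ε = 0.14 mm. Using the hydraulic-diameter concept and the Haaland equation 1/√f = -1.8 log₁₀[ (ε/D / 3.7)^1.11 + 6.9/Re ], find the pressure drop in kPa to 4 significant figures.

ΔP ≈ 0.005515 kPa

Hydraulic diameter D_h = 4A/P = 4·(0.315·0.1558)/(2·(0.315+0.1558)) = 0.1963/0.9416 = 0.2085 m.
Re = ρVD_h/μ = 0.7391·4.515·0.2085/1.1e-05 = 6.325e+04.
ε/D_h = 0.00014/0.2085 = 0.000672; Haaland gives 1/√f = -1.8 log₁₀[7.04e-05+0.000109] = 6.743, so f = 0.02199.
ΔP = f(L/D_h)(ρV²/2) = 0.02199·6.939/0.2085·7.533 = 5.515 Pa.
ΔP = 0.005515 kPa.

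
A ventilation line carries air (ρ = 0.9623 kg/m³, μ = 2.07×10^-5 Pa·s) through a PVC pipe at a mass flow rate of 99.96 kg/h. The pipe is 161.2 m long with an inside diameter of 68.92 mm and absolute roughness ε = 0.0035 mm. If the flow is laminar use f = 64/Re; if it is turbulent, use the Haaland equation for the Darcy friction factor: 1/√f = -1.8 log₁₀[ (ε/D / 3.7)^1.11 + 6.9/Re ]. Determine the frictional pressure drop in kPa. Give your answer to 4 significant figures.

ΔP ≈ 1.650 kPa

ṁ = 99.96 kg/h = 99.96/3600 = 0.02777 kg/s.
A = πD²/4 = π(0.06892)²/4 = 0.003731 m²; mean velocity V = ṁ/(ρA) = 0.02777/(0.9623 · 0.003731) = 7.735 m/s.
Reynolds number Re = ρVD/μ = 0.9623 · 7.735 · 0.06892 / 2.07e-05 = 2.478e+04.
Re > 4000 → turbulent. Relative roughness ε/D = 3.5e-06/0.06892 = 5.08e-05. Haaland: 1/√f = -1.8 log₁₀[(5.08e-05/3.7)^1.11 + 6.9/2.478e+04] = -1.8 log₁₀[4.01e-06 + 0.000278] = 6.388, so f = 0.0245.
Darcy-Weisbach: ΔP = f(L/D)(ρV²/2) = 0.0245·(161.2/0.06892)·(0.9623·7.735²/2) = 0.0245·2339·28.78 = 1650 Pa.
ΔP = 1650 Pa = 1.650 kPa.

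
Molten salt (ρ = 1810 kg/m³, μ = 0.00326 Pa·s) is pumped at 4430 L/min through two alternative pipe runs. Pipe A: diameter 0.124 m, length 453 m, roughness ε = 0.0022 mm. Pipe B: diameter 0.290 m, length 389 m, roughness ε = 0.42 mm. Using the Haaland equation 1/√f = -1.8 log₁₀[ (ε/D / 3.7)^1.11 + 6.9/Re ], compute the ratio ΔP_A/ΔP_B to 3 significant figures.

ΔP_A/ΔP_B ≈ 49.1

Pipe A: V = Q/A = 0.07383/0.01208 = 6.114 m/s; Re = 4.209e+05; ε/D = 1.77e-05; Haaland → f = 0.01366; ΔP_A = f(L/D)(ρV²/2) = 1.688e+06 Pa.
Pipe B: V = Q/A = 0.07383/0.06605 = 1.118 m/s; Re = 1.8e+05; ε/D = 0.00145; Haaland → f = 0.02265; ΔP_B = f(L/D)(ρV²/2) = 3.435e+04 Pa.
ΔP_A/ΔP_B = 1.688e+06/3.435e+04 = 49.1.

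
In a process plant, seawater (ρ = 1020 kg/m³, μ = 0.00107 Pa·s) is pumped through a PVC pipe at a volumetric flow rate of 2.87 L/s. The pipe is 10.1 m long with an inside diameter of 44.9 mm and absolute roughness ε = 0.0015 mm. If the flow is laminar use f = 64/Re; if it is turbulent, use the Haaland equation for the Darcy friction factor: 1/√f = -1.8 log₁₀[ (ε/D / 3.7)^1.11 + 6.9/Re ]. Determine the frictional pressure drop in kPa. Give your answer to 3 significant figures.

Q = 2.87 L/s = 2.87/1000 = 0.00287 m³/s.
Cross-sectional area A = πD²/4 = π(0.0449)²/4 = 0.001583 m²; mean velocity V = Q/A = 0.00287/0.001583 = 1.813 m/s.
Reynolds number Re = ρVD/μ = 1020 · 1.813 · 0.0449 / 0.00107 = 7.758e+04.
Re > 4000 → turbulent. Relative roughness ε/D = 1.5e-06/0.0449 = 3.34e-05. Haaland: 1/√f = -1.8 log₁₀[(3.34e-05/3.7)^1.11 + 6.9/7.758e+04] = -1.8 log₁₀[2.52e-06 + 8.89e-05] = 7.27, so f = 0.01892.
Darcy-Weisbach: ΔP = f(L/D)(ρV²/2) = 0.01892·(10.1/0.0449)·(1020·1.813²/2) = 0.01892·224.9·1676 = 7132 Pa.
ΔP = 7132 Pa = 7.13 kPa.

ΔP ≈ 7.13 kPa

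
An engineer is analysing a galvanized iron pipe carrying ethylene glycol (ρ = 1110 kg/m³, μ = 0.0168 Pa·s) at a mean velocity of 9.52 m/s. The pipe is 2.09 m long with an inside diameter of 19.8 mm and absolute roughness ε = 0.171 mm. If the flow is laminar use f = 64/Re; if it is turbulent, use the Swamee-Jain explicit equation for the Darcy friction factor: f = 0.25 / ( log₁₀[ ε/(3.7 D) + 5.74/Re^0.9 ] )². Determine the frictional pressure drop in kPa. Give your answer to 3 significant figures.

ΔP ≈ 220 kPa

Reynolds number Re = ρVD/μ = 1110 · 9.52 · 0.0198 / 0.0168 = 1.245e+04.
Re > 4000 → turbulent. Relative roughness ε/D = 0.000171/0.0198 = 0.00864. Swamee-Jain: f = 0.25/(log₁₀[0.00864/3.7 + 5.74/1.245e+04^0.9])² = 0.25/(log₁₀[0.00233 + 0.00118])² = 0.25/(-2.454)² = 0.04152.
Darcy-Weisbach: ΔP = f(L/D)(ρV²/2) = 0.04152·(2.09/0.0198)·(1110·9.52²/2) = 0.04152·105.6·5.03e+04 = 2.205e+05 Pa.
ΔP = 2.205e+05 Pa = 220 kPa.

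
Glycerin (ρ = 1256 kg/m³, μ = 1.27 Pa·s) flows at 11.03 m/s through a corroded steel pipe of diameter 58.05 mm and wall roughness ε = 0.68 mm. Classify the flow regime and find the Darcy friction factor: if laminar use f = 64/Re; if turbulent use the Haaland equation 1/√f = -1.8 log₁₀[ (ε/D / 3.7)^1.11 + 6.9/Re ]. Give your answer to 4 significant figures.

Re = ρVD/μ = 1256·11.03·0.05805/1.27 = 633.2.
Re < 2300 → laminar, so f = 64/Re = 0.1011 (roughness is irrelevant in laminar flow).

f ≈ 0.1011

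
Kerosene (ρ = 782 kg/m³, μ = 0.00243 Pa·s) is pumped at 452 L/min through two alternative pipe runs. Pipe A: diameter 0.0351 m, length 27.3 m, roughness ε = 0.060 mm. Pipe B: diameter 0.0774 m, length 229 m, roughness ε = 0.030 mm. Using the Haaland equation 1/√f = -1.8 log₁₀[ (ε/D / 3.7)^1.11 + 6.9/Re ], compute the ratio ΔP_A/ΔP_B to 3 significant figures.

ΔP_A/ΔP_B ≈ 6.63

Pipe A: V = Q/A = 0.007533/0.0009676 = 7.785 m/s; Re = 8.794e+04; ε/D = 0.00171; Haaland → f = 0.02439; ΔP_A = f(L/D)(ρV²/2) = 4.495e+05 Pa.
Pipe B: V = Q/A = 0.007533/0.004705 = 1.601 m/s; Re = 3.988e+04; ε/D = 0.000388; Haaland → f = 0.02285; ΔP_B = f(L/D)(ρV²/2) = 6.776e+04 Pa.
ΔP_A/ΔP_B = 4.495e+05/6.776e+04 = 6.63.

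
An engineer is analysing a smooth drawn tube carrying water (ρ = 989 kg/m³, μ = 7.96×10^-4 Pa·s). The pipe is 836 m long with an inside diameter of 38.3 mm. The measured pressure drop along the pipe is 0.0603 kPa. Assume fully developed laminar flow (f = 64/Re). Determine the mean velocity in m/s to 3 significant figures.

V ≈ 0.00415 m/s

For laminar flow, f = 64/Re with Re = ρVD/μ, so Darcy-Weisbach reduces to ΔP = 32μLV/D². Solving for V: V = ΔP·D²/(32μL) = 60.3·(0.0383)²/(32·0.000796·836) = 0.004154 m/s.
Check: Re = ρVD/μ = 989·0.004154·0.0383/0.000796 = 197.7 < 2300, so the laminar assumption holds.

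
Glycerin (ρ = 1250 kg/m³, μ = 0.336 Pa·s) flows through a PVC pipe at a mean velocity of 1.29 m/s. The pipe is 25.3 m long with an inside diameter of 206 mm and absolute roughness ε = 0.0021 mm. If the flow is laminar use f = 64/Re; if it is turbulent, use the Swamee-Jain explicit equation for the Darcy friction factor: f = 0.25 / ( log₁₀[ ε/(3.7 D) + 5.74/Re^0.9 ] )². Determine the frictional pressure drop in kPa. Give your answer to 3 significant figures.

ΔP ≈ 8.27 kPa

Reynolds number Re = ρVD/μ = 1250 · 1.29 · 0.206 / 0.336 = 988.6.
Re < 2300 → laminar flow, so f = 64/Re = 64/988.6 = 0.06474 (the turbulent correlation is not needed).
Darcy-Weisbach: ΔP = f(L/D)(ρV²/2) = 0.06474·(25.3/0.206)·(1250·1.29²/2) = 0.06474·122.8·1040 = 8269 Pa.
ΔP = 8269 Pa = 8.27 kPa.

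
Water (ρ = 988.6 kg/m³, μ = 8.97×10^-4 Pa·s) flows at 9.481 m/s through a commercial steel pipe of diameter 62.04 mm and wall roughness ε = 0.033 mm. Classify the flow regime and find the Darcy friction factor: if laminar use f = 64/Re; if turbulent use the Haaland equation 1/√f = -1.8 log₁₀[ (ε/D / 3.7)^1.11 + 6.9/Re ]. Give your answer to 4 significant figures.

f ≈ 0.01760

Re = ρVD/μ = 988.6·9.481·0.06204/0.000897 = 6.483e+05.
Re > 4000 → turbulent. ε/D = 3.3e-05/0.06204 = 0.000532; Haaland: 1/√f = -1.8 log₁₀[5.43e-05 + 1.06e-05] = 7.537, so f = 0.0176.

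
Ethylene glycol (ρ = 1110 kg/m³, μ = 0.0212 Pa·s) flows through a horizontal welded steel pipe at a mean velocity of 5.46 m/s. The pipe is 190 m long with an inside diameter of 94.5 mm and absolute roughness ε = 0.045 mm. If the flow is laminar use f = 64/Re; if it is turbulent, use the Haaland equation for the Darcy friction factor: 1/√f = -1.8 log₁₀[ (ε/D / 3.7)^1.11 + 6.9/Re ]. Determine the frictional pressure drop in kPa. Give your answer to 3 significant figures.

Reynolds number Re = ρVD/μ = 1110 · 5.46 · 0.0945 / 0.0212 = 2.702e+04.
Re > 4000 → turbulent. Relative roughness ε/D = 4.5e-05/0.0945 = 0.000476. Haaland: 1/√f = -1.8 log₁₀[(0.000476/3.7)^1.11 + 6.9/2.702e+04] = -1.8 log₁₀[4.8e-05 + 0.000255] = 6.332, so f = 0.02494.
Darcy-Weisbach: ΔP = f(L/D)(ρV²/2) = 0.02494·(190/0.0945)·(1110·5.46²/2) = 0.02494·2011·1.655e+04 = 8.296e+05 Pa.
ΔP = 8.296e+05 Pa = 830 kPa.

ΔP ≈ 830 kPa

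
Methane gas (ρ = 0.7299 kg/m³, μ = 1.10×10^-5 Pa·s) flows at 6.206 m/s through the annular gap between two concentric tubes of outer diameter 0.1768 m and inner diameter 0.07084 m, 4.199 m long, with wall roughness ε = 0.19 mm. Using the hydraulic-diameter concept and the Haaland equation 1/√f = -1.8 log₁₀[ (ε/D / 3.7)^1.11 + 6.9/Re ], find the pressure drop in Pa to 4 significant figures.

ΔP ≈ 14.57 Pa

Hydraulic diameter D_h = 4A/P = D_o - D_i = 0.1768 - 0.07084 = 0.106 m.
Re = ρVD_h/μ = 0.7299·6.206·0.106/1.1e-05 = 4.363e+04.
ε/D_h = 0.00019/0.106 = 0.00179; Haaland gives 1/√f = -1.8 log₁₀[0.000209+0.000158] = 6.183, so f = 0.02616.
ΔP = f(L/D_h)(ρV²/2) = 0.02616·4.199/0.106·14.06 = 14.57 Pa.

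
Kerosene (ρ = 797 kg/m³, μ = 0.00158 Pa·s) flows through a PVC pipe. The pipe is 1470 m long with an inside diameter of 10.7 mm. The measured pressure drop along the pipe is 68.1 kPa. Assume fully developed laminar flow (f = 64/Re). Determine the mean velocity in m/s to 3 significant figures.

For laminar flow, f = 64/Re with Re = ρVD/μ, so Darcy-Weisbach reduces to ΔP = 32μLV/D². Solving for V: V = ΔP·D²/(32μL) = 6.81e+04·(0.0107)²/(32·0.00158·1470) = 0.1049 m/s.
Check: Re = ρVD/μ = 797·0.1049·0.0107/0.00158 = 566.2 < 2300, so the laminar assumption holds.

V ≈ 0.105 m/s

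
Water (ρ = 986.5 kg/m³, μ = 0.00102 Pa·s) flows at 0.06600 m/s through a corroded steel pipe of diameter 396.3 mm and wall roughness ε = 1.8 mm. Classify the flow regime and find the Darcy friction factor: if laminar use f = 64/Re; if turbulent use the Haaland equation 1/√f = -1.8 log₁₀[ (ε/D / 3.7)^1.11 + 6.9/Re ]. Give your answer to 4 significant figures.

Re = ρVD/μ = 986.5·0.066·0.3963/0.00102 = 2.53e+04.
Re > 4000 → turbulent. ε/D = 0.0018/0.3963 = 0.00454; Haaland: 1/√f = -1.8 log₁₀[0.000587 + 0.000273] = 5.518, so f = 0.03284.

f ≈ 0.03284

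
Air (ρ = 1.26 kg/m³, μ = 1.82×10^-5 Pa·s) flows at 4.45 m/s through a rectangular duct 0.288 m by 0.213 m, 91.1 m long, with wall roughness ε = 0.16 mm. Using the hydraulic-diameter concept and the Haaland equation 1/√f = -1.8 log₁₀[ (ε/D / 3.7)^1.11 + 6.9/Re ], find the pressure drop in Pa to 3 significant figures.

ΔP ≈ 99.4 Pa

Hydraulic diameter D_h = 4A/P = 4·(0.288·0.213)/(2·(0.288+0.213)) = 0.2454/1.002 = 0.2449 m.
Re = ρVD_h/μ = 1.26·4.45·0.2449/1.82e-05 = 7.544e+04.
ε/D_h = 0.00016/0.2449 = 0.000653; Haaland gives 1/√f = -1.8 log₁₀[6.83e-05+9.15e-05] = 6.834, so f = 0.02141.
ΔP = f(L/D_h)(ρV²/2) = 0.02141·91.1/0.2449·12.48 = 99.37 Pa.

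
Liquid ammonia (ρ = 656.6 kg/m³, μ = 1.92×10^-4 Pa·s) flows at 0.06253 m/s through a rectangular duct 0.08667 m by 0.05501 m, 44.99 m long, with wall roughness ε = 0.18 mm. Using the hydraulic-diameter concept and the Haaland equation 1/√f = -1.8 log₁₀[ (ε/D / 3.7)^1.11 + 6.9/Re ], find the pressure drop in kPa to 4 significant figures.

ΔP ≈ 0.02767 kPa

Hydraulic diameter D_h = 4A/P = 4·(0.08667·0.05501)/(2·(0.08667+0.05501)) = 0.01907/0.2834 = 0.0673 m.
Re = ρVD_h/μ = 656.6·0.06253·0.0673/0.000192 = 1.439e+04.
ε/D_h = 0.00018/0.0673 = 0.00267; Haaland gives 1/√f = -1.8 log₁₀[0.000326+0.000479] = 5.569, so f = 0.03224.
ΔP = f(L/D_h)(ρV²/2) = 0.03224·44.99/0.0673·1.284 = 27.67 Pa.
ΔP = 0.02767 kPa.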